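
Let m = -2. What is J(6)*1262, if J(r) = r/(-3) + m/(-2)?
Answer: -1262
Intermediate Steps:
J(r) = 1 - r/3 (J(r) = r/(-3) - 2/(-2) = r*(-⅓) - 2*(-½) = -r/3 + 1 = 1 - r/3)
J(6)*1262 = (1 - ⅓*6)*1262 = (1 - 2)*1262 = -1*1262 = -1262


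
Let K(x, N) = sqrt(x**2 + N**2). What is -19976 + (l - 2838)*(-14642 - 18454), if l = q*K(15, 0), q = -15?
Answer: 101353072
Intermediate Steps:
K(x, N) = sqrt(N**2 + x**2)
l = -225 (l = -15*sqrt(0**2 + 15**2) = -15*sqrt(0 + 225) = -15*sqrt(225) = -15*15 = -225)
-19976 + (l - 2838)*(-14642 - 18454) = -19976 + (-225 - 2838)*(-14642 - 18454) = -19976 - 3063*(-33096) = -19976 + 101373048 = 101353072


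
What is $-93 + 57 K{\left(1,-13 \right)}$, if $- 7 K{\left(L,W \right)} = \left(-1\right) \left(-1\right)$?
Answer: $- \frac{708}{7} \approx -101.14$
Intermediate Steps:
$K{\left(L,W \right)} = - \frac{1}{7}$ ($K{\left(L,W \right)} = - \frac{\left(-1\right) \left(-1\right)}{7} = \left(- \frac{1}{7}\right) 1 = - \frac{1}{7}$)
$-93 + 57 K{\left(1,-13 \right)} = -93 + 57 \left(- \frac{1}{7}\right) = -93 - \frac{57}{7} = - \frac{708}{7}$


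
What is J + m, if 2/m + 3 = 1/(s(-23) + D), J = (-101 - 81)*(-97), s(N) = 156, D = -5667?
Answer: 145940107/8267 ≈ 17653.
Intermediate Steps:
J = 17654 (J = -182*(-97) = 17654)
m = -5511/8267 (m = 2/(-3 + 1/(156 - 5667)) = 2/(-3 + 1/(-5511)) = 2/(-3 - 1/5511) = 2/(-16534/5511) = 2*(-5511/16534) = -5511/8267 ≈ -0.66663)
J + m = 17654 - 5511/8267 = 145940107/8267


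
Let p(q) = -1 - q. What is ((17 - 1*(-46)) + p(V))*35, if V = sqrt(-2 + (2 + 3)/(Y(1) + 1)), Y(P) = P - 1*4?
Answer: 2170 - 105*I*sqrt(2)/2 ≈ 2170.0 - 74.246*I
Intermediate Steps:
Y(P) = -4 + P (Y(P) = P - 4 = -4 + P)
V = 3*I*sqrt(2)/2 (V = sqrt(-2 + (2 + 3)/((-4 + 1) + 1)) = sqrt(-2 + 5/(-3 + 1)) = sqrt(-2 + 5/(-2)) = sqrt(-2 + 5*(-1/2)) = sqrt(-2 - 5/2) = sqrt(-9/2) = 3*I*sqrt(2)/2 ≈ 2.1213*I)
((17 - 1*(-46)) + p(V))*35 = ((17 - 1*(-46)) + (-1 - 3*I*sqrt(2)/2))*35 = ((17 + 46) + (-1 - 3*I*sqrt(2)/2))*35 = (63 + (-1 - 3*I*sqrt(2)/2))*35 = (62 - 3*I*sqrt(2)/2)*35 = 2170 - 105*I*sqrt(2)/2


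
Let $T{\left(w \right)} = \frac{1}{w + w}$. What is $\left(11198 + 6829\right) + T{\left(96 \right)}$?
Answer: $\frac{3461185}{192} \approx 18027.0$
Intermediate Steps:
$T{\left(w \right)} = \frac{1}{2 w}$
$\left(11198 + 6829\right) + T{\left(96 \right)} = \left(11198 + 6829\right) + \frac{1}{2 \cdot 96} = 18027 + \frac{1}{2} \cdot \frac{1}{96} = 18027 + \frac{1}{192} = \frac{3461185}{192}$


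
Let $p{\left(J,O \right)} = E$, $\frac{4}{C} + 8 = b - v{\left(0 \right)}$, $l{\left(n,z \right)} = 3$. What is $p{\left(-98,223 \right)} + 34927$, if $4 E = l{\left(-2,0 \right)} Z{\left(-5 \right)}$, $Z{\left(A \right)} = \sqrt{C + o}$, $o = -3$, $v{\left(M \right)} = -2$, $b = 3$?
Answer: $34927 + \frac{i \sqrt{39}}{4} \approx 34927.0 + 1.5612 i$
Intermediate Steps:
$C = - \frac{4}{3}$ ($C = \frac{4}{-8 + \left(3 - -2\right)} = \frac{4}{-8 + \left(3 + 2\right)} = \frac{4}{-8 + 5} = \frac{4}{-3} = 4 \left(- \frac{1}{3}\right) = - \frac{4}{3} \approx -1.3333$)
$Z{\left(A \right)} = \frac{i \sqrt{39}}{3}$ ($Z{\left(A \right)} = \sqrt{- \frac{4}{3} - 3} = \sqrt{- \frac{13}{3}} = \frac{i \sqrt{39}}{3}$)
$E = \frac{i \sqrt{39}}{4}$ ($E = \frac{3 \frac{i \sqrt{39}}{3}}{4} = \frac{i \sqrt{39}}{4} \approx 1.5612 i$)
$p{\left(J,O \right)} = \frac{i \sqrt{39}}{4}$
$p{\left(-98,223 \right)} + 34927 = \frac{i \sqrt{39}}{4} + 34927 = 34927 + \frac{i \sqrt{39}}{4}$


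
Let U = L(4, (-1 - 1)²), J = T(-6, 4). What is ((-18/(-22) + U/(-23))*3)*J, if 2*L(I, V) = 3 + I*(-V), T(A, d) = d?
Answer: 3342/253 ≈ 13.209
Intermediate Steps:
J = 4
L(I, V) = 3/2 - I*V/2 (L(I, V) = (3 + I*(-V))/2 = (3 - I*V)/2 = 3/2 - I*V/2)
U = -13/2 (U = 3/2 - ½*4*(-1 - 1)² = 3/2 - ½*4*(-2)² = 3/2 - ½*4*4 = 3/2 - 8 = -13/2 ≈ -6.5000)
((-18/(-22) + U/(-23))*3)*J = ((-18/(-22) - 13/2/(-23))*3)*4 = ((-18*(-1/22) - 13/2*(-1/23))*3)*4 = ((9/11 + 13/46)*3)*4 = ((557/506)*3)*4 = (1671/506)*4 = 3342/253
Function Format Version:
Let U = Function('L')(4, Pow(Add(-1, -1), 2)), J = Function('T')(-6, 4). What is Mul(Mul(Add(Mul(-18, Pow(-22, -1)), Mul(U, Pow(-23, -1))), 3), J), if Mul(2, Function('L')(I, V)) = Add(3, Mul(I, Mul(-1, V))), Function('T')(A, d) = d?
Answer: Rational(3342, 253) ≈ 13.209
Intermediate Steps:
J = 4
Function('L')(I, V) = Add(Rational(3, 2), Mul(Rational(-1, 2), I, V)) (Function('L')(I, V) = Mul(Rational(1, 2), Add(3, Mul(I, Mul(-1, V)))) = Mul(Rational(1, 2), Add(3, Mul(-1, I, V))) = Add(Rational(3, 2), Mul(Rational(-1, 2), I, V)))
U = Rational(-13, 2) (U = Add(Rational(3, 2), Mul(Rational(-1, 2), 4, Pow(Add(-1, -1), 2))) = Add(Rational(3, 2), Mul(Rational(-1, 2), 4, Pow(-2, 2))) = Add(Rational(3, 2), Mul(Rational(-1, 2), 4, 4)) = Add(Rational(3, 2), -8) = Rational(-13, 2) ≈ -6.5000)
Mul(Mul(Add(Mul(-18, Pow(-22, -1)), Mul(U, Pow(-23, -1))), 3), J) = Mul(Mul(Add(Mul(-18, Pow(-22, -1)), Mul(Rational(-13, 2), Pow(-23, -1))), 3), 4) = Mul(Mul(Add(Mul(-18, Rational(-1, 22)), Mul(Rational(-13, 2), Rational(-1, 23))), 3), 4) = Mul(Mul(Add(Rational(9, 11), Rational(13, 46)), 3), 4) = Mul(Mul(Rational(557, 506), 3), 4) = Mul(Rational(1671, 506), 4) = Rational(3342, 253)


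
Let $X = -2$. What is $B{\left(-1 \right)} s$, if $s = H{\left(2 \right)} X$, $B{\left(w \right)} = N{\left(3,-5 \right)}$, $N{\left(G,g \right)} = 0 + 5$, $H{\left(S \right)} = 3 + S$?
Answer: $-50$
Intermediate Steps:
$N{\left(G,g \right)} = 5$
$B{\left(w \right)} = 5$
$s = -10$ ($s = \left(3 + 2\right) \left(-2\right) = 5 \left(-2\right) = -10$)
$B{\left(-1 \right)} s = 5 \left(-10\right) = -50$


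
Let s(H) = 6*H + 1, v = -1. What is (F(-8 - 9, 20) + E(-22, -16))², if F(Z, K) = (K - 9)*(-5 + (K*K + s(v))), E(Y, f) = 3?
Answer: 18429849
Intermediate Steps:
s(H) = 1 + 6*H
F(Z, K) = (-10 + K²)*(-9 + K) (F(Z, K) = (K - 9)*(-5 + (K*K + (1 + 6*(-1)))) = (-9 + K)*(-5 + (K² + (1 - 6))) = (-9 + K)*(-5 + (K² - 5)) = (-9 + K)*(-5 + (-5 + K²)) = (-9 + K)*(-10 + K²) = (-10 + K²)*(-9 + K))
(F(-8 - 9, 20) + E(-22, -16))² = ((90 + 20³ - 10*20 - 9*20²) + 3)² = ((90 + 8000 - 200 - 9*400) + 3)² = ((90 + 8000 - 200 - 3600) + 3)² = (4290 + 3)² = 4293² = 18429849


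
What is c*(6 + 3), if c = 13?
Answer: 117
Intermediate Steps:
c*(6 + 3) = 13*(6 + 3) = 13*9 = 117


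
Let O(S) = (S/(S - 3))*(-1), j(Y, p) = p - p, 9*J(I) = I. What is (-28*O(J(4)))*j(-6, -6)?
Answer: 0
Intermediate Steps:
J(I) = I/9
j(Y, p) = 0
O(S) = -S/(-3 + S) (O(S) = (S/(-3 + S))*(-1) = -S/(-3 + S))
(-28*O(J(4)))*j(-6, -6) = -(-28)*(⅑)*4/(-3 + (⅑)*4)*0 = -(-28)*4/(9*(-3 + 4/9))*0 = -(-28)*4/(9*(-23/9))*0 = -(-28)*4*(-9)/(9*23)*0 = -28*4/23*0 = -112/23*0 = 0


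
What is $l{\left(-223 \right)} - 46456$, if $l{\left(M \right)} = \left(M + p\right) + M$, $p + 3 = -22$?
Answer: $-46927$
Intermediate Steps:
$p = -25$ ($p = -3 - 22 = -25$)
$l{\left(M \right)} = -25 + 2 M$ ($l{\left(M \right)} = \left(M - 25\right) + M = \left(-25 + M\right) + M = -25 + 2 M$)
$l{\left(-223 \right)} - 46456 = \left(-25 + 2 \left(-223\right)\right) - 46456 = \left(-25 - 446\right) - 46456 = -471 - 46456 = -46927$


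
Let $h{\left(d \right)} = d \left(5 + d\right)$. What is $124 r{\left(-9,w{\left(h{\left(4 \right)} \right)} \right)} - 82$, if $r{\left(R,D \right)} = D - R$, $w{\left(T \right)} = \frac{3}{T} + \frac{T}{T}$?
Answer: $\frac{3505}{3} \approx 1168.3$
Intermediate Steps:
$w{\left(T \right)} = 1 + \frac{3}{T}$ ($w{\left(T \right)} = \frac{3}{T} + 1 = 1 + \frac{3}{T}$)
$124 r{\left(-9,w{\left(h{\left(4 \right)} \right)} \right)} - 82 = 124 \left(\frac{3 + 4 \left(5 + 4\right)}{4 \left(5 + 4\right)} - -9\right) - 82 = 124 \left(\frac{3 + 4 \cdot 9}{4 \cdot 9} + 9\right) - 82 = 124 \left(\frac{3 + 36}{36} + 9\right) - 82 = 124 \left(\frac{1}{36} \cdot 39 + 9\right) - 82 = 124 \left(\frac{13}{12} + 9\right) - 82 = 124 \cdot \frac{121}{12} - 82 = \frac{3751}{3} - 82 = \frac{3505}{3}$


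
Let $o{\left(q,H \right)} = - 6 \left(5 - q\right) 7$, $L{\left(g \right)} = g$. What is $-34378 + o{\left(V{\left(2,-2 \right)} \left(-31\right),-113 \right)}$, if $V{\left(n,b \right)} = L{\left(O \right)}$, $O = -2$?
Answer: $-31984$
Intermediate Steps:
$V{\left(n,b \right)} = -2$
$o{\left(q,H \right)} = -210 + 42 q$ ($o{\left(q,H \right)} = \left(-30 + 6 q\right) 7 = -210 + 42 q$)
$-34378 + o{\left(V{\left(2,-2 \right)} \left(-31\right),-113 \right)} = -34378 - \left(210 - 42 \left(\left(-2\right) \left(-31\right)\right)\right) = -34378 + \left(-210 + 42 \cdot 62\right) = -34378 + \left(-210 + 2604\right) = -34378 + 2394 = -31984$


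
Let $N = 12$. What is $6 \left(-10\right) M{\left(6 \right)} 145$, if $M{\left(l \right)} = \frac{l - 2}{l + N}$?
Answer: $- \frac{5800}{3} \approx -1933.3$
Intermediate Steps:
$M{\left(l \right)} = \frac{-2 + l}{12 + l}$ ($M{\left(l \right)} = \frac{l - 2}{l + 12} = \frac{-2 + l}{12 + l}$)
$6 \left(-10\right) M{\left(6 \right)} 145 = 6 \left(-10\right) \frac{-2 + 6}{12 + 6} \cdot 145 = - 60 \cdot \frac{1}{18} \cdot 4 \cdot 145 = \left(-60\right) \frac{2}{9} \cdot 145 = \left(- \frac{40}{3}\right) 145 = - \frac{5800}{3}$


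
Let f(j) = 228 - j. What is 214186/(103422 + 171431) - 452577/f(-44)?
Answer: -124333887589/74760016 ≈ -1663.1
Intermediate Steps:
214186/(103422 + 171431) - 452577/f(-44) = 214186/(103422 + 171431) - 452577/(228 - 1*(-44)) = 214186/274853 - 452577/(228 + 44) = 214186*(1/274853) - 452577/272 = 214186/274853 - 452577*1/272 = 214186/274853 - 452577/272 = -124333887589/74760016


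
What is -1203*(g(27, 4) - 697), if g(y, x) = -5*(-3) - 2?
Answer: 822852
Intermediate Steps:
g(y, x) = 13 (g(y, x) = 15 - 2 = 13)
-1203*(g(27, 4) - 697) = -1203*(13 - 697) = -1203*(-684) = 822852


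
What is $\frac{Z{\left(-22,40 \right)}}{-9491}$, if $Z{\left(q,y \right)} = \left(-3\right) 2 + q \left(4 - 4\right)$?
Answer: $\frac{6}{9491} \approx 0.00063218$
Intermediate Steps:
$Z{\left(q,y \right)} = -6$ ($Z{\left(q,y \right)} = -6 + q 0 = -6 + 0 = -6$)
$\frac{Z{\left(-22,40 \right)}}{-9491} = - \frac{6}{-9491} = \left(-6\right) \left(- \frac{1}{9491}\right) = \frac{6}{9491}$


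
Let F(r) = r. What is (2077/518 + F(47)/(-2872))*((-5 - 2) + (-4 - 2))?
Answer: -38615187/743848 ≈ -51.913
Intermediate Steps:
(2077/518 + F(47)/(-2872))*((-5 - 2) + (-4 - 2)) = (2077/518 + 47/(-2872))*((-5 - 2) + (-4 - 2)) = (2077*(1/518) + 47*(-1/2872))*(-7 - 6) = (2077/518 - 47/2872)*(-13) = (2970399/743848)*(-13) = -38615187/743848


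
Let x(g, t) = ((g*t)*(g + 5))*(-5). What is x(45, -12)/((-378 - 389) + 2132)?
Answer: 9000/91 ≈ 98.901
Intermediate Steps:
x(g, t) = -5*g*t*(5 + g) (x(g, t) = ((g*t)*(5 + g))*(-5) = (g*t*(5 + g))*(-5) = -5*g*t*(5 + g))
x(45, -12)/((-378 - 389) + 2132) = (-5*45*(-12)*(5 + 45))/((-378 - 389) + 2132) = (-5*45*(-12)*50)/(-767 + 2132) = 135000/1365 = 135000*(1/1365) = 9000/91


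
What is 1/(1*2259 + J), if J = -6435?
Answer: -1/4176 ≈ -0.00023946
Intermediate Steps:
1/(1*2259 + J) = 1/(1*2259 - 6435) = 1/(2259 - 6435) = 1/(-4176) = -1/4176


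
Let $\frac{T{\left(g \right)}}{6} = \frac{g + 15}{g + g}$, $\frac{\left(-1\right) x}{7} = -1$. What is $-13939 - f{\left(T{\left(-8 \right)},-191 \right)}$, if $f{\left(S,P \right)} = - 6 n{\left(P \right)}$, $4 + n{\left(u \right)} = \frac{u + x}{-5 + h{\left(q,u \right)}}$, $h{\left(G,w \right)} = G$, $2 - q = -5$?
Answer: $-14515$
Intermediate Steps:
$x = 7$ ($x = \left(-7\right) \left(-1\right) = 7$)
$q = 7$ ($q = 2 - -5 = 2 + 5 = 7$)
$T{\left(g \right)} = \frac{3 \left(15 + g\right)}{g}$ ($T{\left(g \right)} = 6 \frac{g + 15}{g + g} = 6 \frac{15 + g}{2 g} = \frac{3 \left(15 + g\right)}{g}$)
$n{\left(u \right)} = - \frac{1}{2} + \frac{u}{2}$ ($n{\left(u \right)} = -4 + \frac{u + 7}{-5 + 7} = -4 + \frac{7 + u}{2} = -4 + \left(7 + u\right) \frac{1}{2} = -4 + \left(\frac{7}{2} + \frac{u}{2}\right) = - \frac{1}{2} + \frac{u}{2}$)
$f{\left(S,P \right)} = 3 - 3 P$ ($f{\left(S,P \right)} = - 6 \left(- \frac{1}{2} + \frac{P}{2}\right) = 3 - 3 P$)
$-13939 - f{\left(T{\left(-8 \right)},-191 \right)} = -13939 - \left(3 - -573\right) = -13939 - \left(3 + 573\right) = -13939 - 576 = -14515$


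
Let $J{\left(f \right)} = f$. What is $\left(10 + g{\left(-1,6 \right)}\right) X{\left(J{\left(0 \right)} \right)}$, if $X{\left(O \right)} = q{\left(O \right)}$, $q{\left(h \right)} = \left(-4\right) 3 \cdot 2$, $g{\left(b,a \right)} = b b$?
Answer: $-264$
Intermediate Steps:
$g{\left(b,a \right)} = b^{2}$
$q{\left(h \right)} = -24$ ($q{\left(h \right)} = \left(-12\right) 2 = -24$)
$X{\left(O \right)} = -24$
$\left(10 + g{\left(-1,6 \right)}\right) X{\left(J{\left(0 \right)} \right)} = \left(10 + \left(-1\right)^{2}\right) \left(-24\right) = \left(10 + 1\right) \left(-24\right) = 11 \left(-24\right) = -264$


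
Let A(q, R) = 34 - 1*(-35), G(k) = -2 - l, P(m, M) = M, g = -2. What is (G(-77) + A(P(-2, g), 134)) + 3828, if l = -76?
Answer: 3971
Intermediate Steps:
G(k) = 74 (G(k) = -2 - 1*(-76) = -2 + 76 = 74)
A(q, R) = 69 (A(q, R) = 34 + 35 = 69)
(G(-77) + A(P(-2, g), 134)) + 3828 = (74 + 69) + 3828 = 143 + 3828 = 3971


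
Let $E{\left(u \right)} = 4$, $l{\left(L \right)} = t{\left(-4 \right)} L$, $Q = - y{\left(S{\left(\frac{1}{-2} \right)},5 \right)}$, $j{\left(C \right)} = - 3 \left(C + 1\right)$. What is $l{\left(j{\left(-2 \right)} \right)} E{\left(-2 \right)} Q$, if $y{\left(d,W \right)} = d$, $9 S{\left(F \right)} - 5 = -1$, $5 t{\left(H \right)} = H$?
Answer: $\frac{64}{15} \approx 4.2667$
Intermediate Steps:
$t{\left(H \right)} = \frac{H}{5}$
$S{\left(F \right)} = \frac{4}{9}$ ($S{\left(F \right)} = \frac{5}{9} + \frac{1}{9} \left(-1\right) = \frac{5}{9} - \frac{1}{9} = \frac{4}{9}$)
$j{\left(C \right)} = -3 - 3 C$ ($j{\left(C \right)} = - 3 \left(1 + C\right) = -3 - 3 C$)
$Q = - \frac{4}{9}$ ($Q = \left(-1\right) \frac{4}{9} = - \frac{4}{9} \approx -0.44444$)
$l{\left(L \right)} = - \frac{4 L}{5}$ ($l{\left(L \right)} = \frac{1}{5} \left(-4\right) L = - \frac{4 L}{5}$)
$l{\left(j{\left(-2 \right)} \right)} E{\left(-2 \right)} Q = - \frac{4 \left(-3 - -6\right)}{5} \cdot 4 \left(- \frac{4}{9}\right) = - \frac{4 \left(-3 + 6\right)}{5} \cdot 4 \left(- \frac{4}{9}\right) = \left(- \frac{4}{5}\right) 3 \cdot 4 \left(- \frac{4}{9}\right) = \left(- \frac{12}{5}\right) 4 \left(- \frac{4}{9}\right) = \left(- \frac{48}{5}\right) \left(- \frac{4}{9}\right) = \frac{64}{15}$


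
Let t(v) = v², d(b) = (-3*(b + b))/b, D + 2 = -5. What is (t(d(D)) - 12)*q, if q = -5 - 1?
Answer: -144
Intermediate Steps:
D = -7 (D = -2 - 5 = -7)
q = -6
d(b) = -6 (d(b) = (-6*b)/b = -6)
(t(d(D)) - 12)*q = ((-6)² - 12)*(-6) = (36 - 12)*(-6) = 24*(-6) = -144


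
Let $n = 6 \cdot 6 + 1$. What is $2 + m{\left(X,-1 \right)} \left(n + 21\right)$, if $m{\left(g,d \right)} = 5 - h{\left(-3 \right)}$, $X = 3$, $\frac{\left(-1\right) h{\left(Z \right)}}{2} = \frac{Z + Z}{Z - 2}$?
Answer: $\frac{2156}{5} \approx 431.2$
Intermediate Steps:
$h{\left(Z \right)} = - \frac{4 Z}{-2 + Z}$ ($h{\left(Z \right)} = - 2 \frac{Z + Z}{Z - 2} = - 2 \frac{2 Z}{-2 + Z} = - \frac{4 Z}{-2 + Z}$)
$n = 37$ ($n = 36 + 1 = 37$)
$m{\left(g,d \right)} = \frac{37}{5}$ ($m{\left(g,d \right)} = 5 - \left(-4\right) \left(-3\right) \frac{1}{-2 - 3} = 5 - \left(-4\right) \left(-3\right) \frac{1}{-5} = 5 - \left(-4\right) \left(-3\right) \left(- \frac{1}{5}\right) = 5 - - \frac{12}{5} = 5 + \frac{12}{5} = \frac{37}{5}$)
$2 + m{\left(X,-1 \right)} \left(n + 21\right) = 2 + \frac{37 \left(37 + 21\right)}{5} = 2 + \frac{37}{5} \cdot 58 = 2 + \frac{2146}{5} = \frac{2156}{5}$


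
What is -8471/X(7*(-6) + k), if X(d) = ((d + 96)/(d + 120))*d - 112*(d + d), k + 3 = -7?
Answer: -144007/197444 ≈ -0.72936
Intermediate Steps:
k = -10 (k = -3 - 7 = -10)
X(d) = -224*d + d*(96 + d)/(120 + d) (X(d) = ((96 + d)/(120 + d))*d - 224*d = d*(96 + d)/(120 + d) - 224*d = -224*d + d*(96 + d)/(120 + d))
-8471/X(7*(-6) + k) = -8471*(-(120 + (7*(-6) - 10))/((26784 + 223*(7*(-6) - 10))*(7*(-6) - 10))) = -8471*(-(120 + (-42 - 10))/((-42 - 10)*(26784 + 223*(-42 - 10)))) = -8471*(120 - 52)/(52*(26784 + 223*(-52))) = -8471*17/(13*(26784 - 11596)) = -8471/((-1*(-52)*1/68*15188)) = -8471/197444/17 = -8471*17/197444 = -144007/197444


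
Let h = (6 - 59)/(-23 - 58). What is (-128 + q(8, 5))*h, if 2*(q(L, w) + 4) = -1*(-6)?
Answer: -2279/27 ≈ -84.407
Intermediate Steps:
q(L, w) = -1 (q(L, w) = -4 + (-1*(-6))/2 = -4 + (½)*6 = -4 + 3 = -1)
h = 53/81 (h = -53/(-81) = -53*(-1/81) = 53/81 ≈ 0.65432)
(-128 + q(8, 5))*h = (-128 - 1)*(53/81) = -129*53/81 = -2279/27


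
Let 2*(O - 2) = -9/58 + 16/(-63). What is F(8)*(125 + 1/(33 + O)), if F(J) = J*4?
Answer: 1017373856/254285 ≈ 4000.9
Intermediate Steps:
F(J) = 4*J
O = 13121/7308 (O = 2 + (-9/58 + 16/(-63))/2 = 2 + (-9*1/58 + 16*(-1/63))/2 = 2 + (-9/58 - 16/63)/2 = 2 + (½)*(-1495/3654) = 2 - 1495/7308 = 13121/7308 ≈ 1.7954)
F(8)*(125 + 1/(33 + O)) = (4*8)*(125 + 1/(33 + 13121/7308)) = 32*(125 + 1/(254285/7308)) = 32*(125 + 7308/254285) = 32*(31792933/254285) = 1017373856/254285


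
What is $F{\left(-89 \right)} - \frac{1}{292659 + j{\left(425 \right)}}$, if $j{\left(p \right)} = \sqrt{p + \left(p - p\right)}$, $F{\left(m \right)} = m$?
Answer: $- \frac{7622787089843}{85649289856} + \frac{5 \sqrt{17}}{85649289856} \approx -89.0$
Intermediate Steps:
$j{\left(p \right)} = \sqrt{p}$ ($j{\left(p \right)} = \sqrt{p + 0} = \sqrt{p}$)
$F{\left(-89 \right)} - \frac{1}{292659 + j{\left(425 \right)}} = -89 - \frac{1}{292659 + \sqrt{425}} = -89 - \frac{1}{292659 + 5 \sqrt{17}}$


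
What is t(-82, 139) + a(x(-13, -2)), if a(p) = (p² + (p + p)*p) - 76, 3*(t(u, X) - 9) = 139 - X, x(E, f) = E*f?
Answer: 1961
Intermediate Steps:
t(u, X) = 166/3 - X/3 (t(u, X) = 9 + (139 - X)/3 = 9 + (139/3 - X/3) = 166/3 - X/3)
a(p) = -76 + 3*p² (a(p) = (p² + (2*p)*p) - 76 = (p² + 2*p²) - 76 = 3*p² - 76 = -76 + 3*p²)
t(-82, 139) + a(x(-13, -2)) = (166/3 - ⅓*139) + (-76 + 3*(-13*(-2))²) = (166/3 - 139/3) + (-76 + 3*26²) = 9 + (-76 + 3*676) = 9 + (-76 + 2028) = 9 + 1952 = 1961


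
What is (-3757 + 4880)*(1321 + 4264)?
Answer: 6271955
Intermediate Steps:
(-3757 + 4880)*(1321 + 4264) = 1123*5585 = 6271955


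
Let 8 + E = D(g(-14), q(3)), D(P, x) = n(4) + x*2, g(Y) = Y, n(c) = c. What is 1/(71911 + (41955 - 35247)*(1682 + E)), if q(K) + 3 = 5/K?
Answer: 1/11310047 ≈ 8.8417e-8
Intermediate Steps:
q(K) = -3 + 5/K
D(P, x) = 4 + 2*x (D(P, x) = 4 + x*2 = 4 + 2*x)
E = -20/3 (E = -8 + (4 + 2*(-3 + 5/3)) = -8 + (4 + 2*(-4/3)) = -8 + (4 - 8/3) = -8 + 4/3 = -20/3 ≈ -6.6667)
1/(71911 + (41955 - 35247)*(1682 + E)) = 1/(71911 + (41955 - 35247)*(1682 - 20/3)) = 1/(71911 + 6708*(5026/3)) = 1/(71911 + 11238136) = 1/11310047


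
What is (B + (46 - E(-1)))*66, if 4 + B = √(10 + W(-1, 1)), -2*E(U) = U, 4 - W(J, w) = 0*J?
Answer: 2739 + 66*√14 ≈ 2985.9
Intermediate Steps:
W(J, w) = 4 (W(J, w) = 4 - 0*J = 4 - 1*0 = 4 + 0 = 4)
E(U) = -U/2
B = -4 + √14 (B = -4 + √(10 + 4) = -4 + √14 ≈ -0.25834)
(B + (46 - E(-1)))*66 = ((-4 + √14) + (46 - (-1)*(-1)/2))*66 = ((-4 + √14) + (46 - 1*½))*66 = ((-4 + √14) + (46 - ½))*66 = ((-4 + √14) + 91/2)*66 = (83/2 + √14)*66 = 2739 + 66*√14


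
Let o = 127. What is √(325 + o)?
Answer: 2*√113 ≈ 21.260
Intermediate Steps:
√(325 + o) = √(325 + 127) = √452 = 2*√113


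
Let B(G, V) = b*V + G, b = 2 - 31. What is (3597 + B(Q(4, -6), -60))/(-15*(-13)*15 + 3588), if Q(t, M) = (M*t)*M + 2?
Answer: 5483/6513 ≈ 0.84186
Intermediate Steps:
b = -29
Q(t, M) = 2 + t*M² (Q(t, M) = t*M² + 2 = 2 + t*M²)
B(G, V) = G - 29*V (B(G, V) = -29*V + G = G - 29*V)
(3597 + B(Q(4, -6), -60))/(-15*(-13)*15 + 3588) = (3597 + ((2 + 4*(-6)²) - 29*(-60)))/(-15*(-13)*15 + 3588) = (3597 + ((2 + 4*36) + 1740))/(195*15 + 3588) = (3597 + ((2 + 144) + 1740))/(2925 + 3588) = (3597 + (146 + 1740))/6513 = (3597 + 1886)*(1/6513) = 5483*(1/6513) = 5483/6513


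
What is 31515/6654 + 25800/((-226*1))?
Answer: -27425135/250634 ≈ -109.42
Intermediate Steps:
31515/6654 + 25800/((-226*1)) = 31515*(1/6654) + 25800/(-226) = 10505/2218 + 25800*(-1/226) = 10505/2218 - 12900/113 = -27425135/250634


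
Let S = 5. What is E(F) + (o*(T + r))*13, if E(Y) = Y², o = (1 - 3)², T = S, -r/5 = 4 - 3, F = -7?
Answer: 49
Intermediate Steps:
r = -5 (r = -5*(4 - 3) = -5*1 = -5)
T = 5
o = 4 (o = (-2)² = 4)
E(F) + (o*(T + r))*13 = (-7)² + (4*(5 - 5))*13 = 49 + (4*0)*13 = 49 + 0*13 = 49 + 0 = 49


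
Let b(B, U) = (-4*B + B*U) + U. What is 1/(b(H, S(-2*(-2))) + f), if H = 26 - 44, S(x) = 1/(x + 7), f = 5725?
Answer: 11/63750 ≈ 0.00017255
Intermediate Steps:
S(x) = 1/(7 + x)
H = -18
b(B, U) = U - 4*B + B*U
1/(b(H, S(-2*(-2))) + f) = 1/((1/(7 - 2*(-2)) - 4*(-18) - 18/(7 - 2*(-2))) + 5725) = 1/((1/(7 + 4) + 72 - 18/(7 + 4)) + 5725) = 1/((1/11 + 72 - 18/11) + 5725) = 1/(775/11 + 5725) = 1/(63750/11) = 11/63750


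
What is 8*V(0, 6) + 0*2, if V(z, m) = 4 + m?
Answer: 80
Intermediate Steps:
8*V(0, 6) + 0*2 = 8*(4 + 6) + 0*2 = 8*10 + 0 = 80 + 0 = 80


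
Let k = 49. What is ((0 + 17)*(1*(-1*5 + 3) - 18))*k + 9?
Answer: -16651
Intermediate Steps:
((0 + 17)*(1*(-1*5 + 3) - 18))*k + 9 = ((0 + 17)*(1*(-1*5 + 3) - 18))*49 + 9 = (17*(1*(-5 + 3) - 18))*49 + 9 = (17*(1*(-2) - 18))*49 + 9 = (17*(-2 - 18))*49 + 9 = (17*(-20))*49 + 9 = -340*49 + 9 = -16660 + 9 = -16651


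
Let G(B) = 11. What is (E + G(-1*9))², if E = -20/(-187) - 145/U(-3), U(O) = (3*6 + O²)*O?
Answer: 38162403904/229431609 ≈ 166.33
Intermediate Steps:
U(O) = O*(18 + O²) (U(O) = (18 + O²)*O = O*(18 + O²))
E = 28735/15147 (E = -20/(-187) - 145*(-1/(3*(18 + (-3)²))) = -20*(-1/187) - 145*(-1/(3*(18 + 9))) = 20/187 - 145/((-3*27)) = 20/187 - 145/(-81) = 20/187 - 145*(-1/81) = 20/187 + 145/81 = 28735/15147 ≈ 1.8971)
(E + G(-1*9))² = (28735/15147 + 11)² = (195352/15147)² = 38162403904/229431609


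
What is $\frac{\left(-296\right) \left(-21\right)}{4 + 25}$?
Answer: $\frac{6216}{29} \approx 214.34$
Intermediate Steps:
$\frac{\left(-296\right) \left(-21\right)}{4 + 25} = \frac{6216}{29}$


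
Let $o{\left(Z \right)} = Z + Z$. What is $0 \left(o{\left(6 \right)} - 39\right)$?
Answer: $0$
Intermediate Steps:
$o{\left(Z \right)} = 2 Z$
$0 \left(o{\left(6 \right)} - 39\right) = 0 \left(2 \cdot 6 - 39\right) = 0 \left(12 - 39\right) = 0 \left(-27\right) = 0$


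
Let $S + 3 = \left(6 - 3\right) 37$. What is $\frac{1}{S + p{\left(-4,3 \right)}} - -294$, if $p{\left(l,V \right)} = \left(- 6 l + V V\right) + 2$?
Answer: $\frac{42043}{143} \approx 294.01$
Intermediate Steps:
$p{\left(l,V \right)} = 2 + V^{2} - 6 l$ ($p{\left(l,V \right)} = \left(- 6 l + V^{2}\right) + 2 = \left(V^{2} - 6 l\right) + 2 = 2 + V^{2} - 6 l$)
$S = 108$ ($S = -3 + \left(6 - 3\right) 37 = -3 + 3 \cdot 37 = -3 + 111 = 108$)
$\frac{1}{S + p{\left(-4,3 \right)}} - -294 = \frac{1}{108 + \left(2 + 3^{2} - -24\right)} - -294 = \frac{1}{108 + \left(2 + 9 + 24\right)} + 294 = \frac{1}{108 + 35} + 294 = \frac{1}{143} + 294 = \frac{42043}{143}$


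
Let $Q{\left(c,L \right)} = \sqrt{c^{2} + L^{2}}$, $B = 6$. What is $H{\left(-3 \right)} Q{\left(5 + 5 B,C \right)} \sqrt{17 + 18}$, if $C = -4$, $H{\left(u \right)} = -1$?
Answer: $- \sqrt{43435} \approx -208.41$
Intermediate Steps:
$Q{\left(c,L \right)} = \sqrt{L^{2} + c^{2}}$
$H{\left(-3 \right)} Q{\left(5 + 5 B,C \right)} \sqrt{17 + 18} = - \sqrt{\left(-4\right)^{2} + \left(5 + 5 \cdot 6\right)^{2}} \sqrt{17 + 18} = - \sqrt{16 + \left(5 + 30\right)^{2}} \sqrt{35} = - \sqrt{16 + 35^{2}} \sqrt{35} = - \sqrt{16 + 1225} \sqrt{35} = - \sqrt{1241} \sqrt{35} = - \sqrt{43435}$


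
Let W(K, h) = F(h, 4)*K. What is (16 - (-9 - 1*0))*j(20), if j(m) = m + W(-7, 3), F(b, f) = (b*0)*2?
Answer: 500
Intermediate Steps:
F(b, f) = 0 (F(b, f) = 0*2 = 0)
W(K, h) = 0 (W(K, h) = 0*K = 0)
j(m) = m (j(m) = m + 0 = m)
(16 - (-9 - 1*0))*j(20) = (16 - (-9 - 1*0))*20 = (16 - (-9 + 0))*20 = (16 - 1*(-9))*20 = (16 + 9)*20 = 25*20 = 500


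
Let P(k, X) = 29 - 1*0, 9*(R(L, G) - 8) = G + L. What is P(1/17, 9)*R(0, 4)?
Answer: 2204/9 ≈ 244.89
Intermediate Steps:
R(L, G) = 8 + G/9 + L/9 (R(L, G) = 8 + (G + L)/9 = 8 + (G/9 + L/9) = 8 + G/9 + L/9)
P(k, X) = 29 (P(k, X) = 29 + 0 = 29)
P(1/17, 9)*R(0, 4) = 29*(8 + (⅑)*4 + (⅑)*0) = 29*(8 + 4/9 + 0) = 29*(76/9) = 2204/9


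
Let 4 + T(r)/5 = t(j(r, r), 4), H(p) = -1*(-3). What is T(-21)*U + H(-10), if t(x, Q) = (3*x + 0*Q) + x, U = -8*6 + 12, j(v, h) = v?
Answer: 15843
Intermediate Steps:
U = -36 (U = -48 + 12 = -36)
H(p) = 3
t(x, Q) = 4*x (t(x, Q) = (3*x + 0) + x = 3*x + x = 4*x)
T(r) = -20 + 20*r (T(r) = -20 + 5*(4*r) = -20 + 20*r)
T(-21)*U + H(-10) = (-20 + 20*(-21))*(-36) + 3 = (-20 - 420)*(-36) + 3 = -440*(-36) + 3 = 15840 + 3 = 15843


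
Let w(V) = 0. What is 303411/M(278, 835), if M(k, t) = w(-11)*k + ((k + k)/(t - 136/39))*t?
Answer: 3279771773/6035380 ≈ 543.42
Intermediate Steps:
M(k, t) = 2*k*t/(-136/39 + t) (M(k, t) = 0*k + ((k + k)/(t - 136/39))*t = 0 + ((2*k)/(t - 136*1/39))*t = 0 + ((2*k)/(t - 136/39))*t = 0 + ((2*k)/(-136/39 + t))*t = 0 + (2*k/(-136/39 + t))*t = 0 + 2*k*t/(-136/39 + t) = 2*k*t/(-136/39 + t))
303411/M(278, 835) = 303411/((78*278*835/(-136 + 39*835))) = 303411/((78*278*835/(-136 + 32565))) = 303411/((78*278*835/32429)) = 303411/((78*278*835*(1/32429))) = 303411/(18106140/32429) = 303411*(32429/18106140) = 3279771773/6035380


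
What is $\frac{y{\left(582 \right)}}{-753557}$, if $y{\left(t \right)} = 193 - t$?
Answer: $\frac{389}{753557} \approx 0.00051622$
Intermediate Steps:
$\frac{y{\left(582 \right)}}{-753557} = \frac{193 - 582}{-753557} = \left(193 - 582\right) \left(- \frac{1}{753557}\right) = \left(-389\right) \left(- \frac{1}{753557}\right) = \frac{389}{753557}$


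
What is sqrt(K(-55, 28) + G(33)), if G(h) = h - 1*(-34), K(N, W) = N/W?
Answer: sqrt(12747)/14 ≈ 8.0645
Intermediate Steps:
G(h) = 34 + h (G(h) = h + 34 = 34 + h)
sqrt(K(-55, 28) + G(33)) = sqrt(-55/28 + (34 + 33)) = sqrt(-55*1/28 + 67) = sqrt(-55/28 + 67) = sqrt(1821/28) = sqrt(12747)/14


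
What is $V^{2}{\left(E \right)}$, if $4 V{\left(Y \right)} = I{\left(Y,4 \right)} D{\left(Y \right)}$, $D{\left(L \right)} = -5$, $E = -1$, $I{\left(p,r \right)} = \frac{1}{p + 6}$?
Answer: $\frac{1}{16} \approx 0.0625$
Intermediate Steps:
$I{\left(p,r \right)} = \frac{1}{6 + p}$
$V{\left(Y \right)} = - \frac{5}{4 \left(6 + Y\right)}$ ($V{\left(Y \right)} = \frac{\frac{1}{6 + Y} \left(-5\right)}{4} = \frac{\left(-5\right) \frac{1}{6 + Y}}{4} = - \frac{5}{4 \left(6 + Y\right)}$)
$V^{2}{\left(E \right)} = \left(- \frac{5}{24 + 4 \left(-1\right)}\right)^{2} = \left(- \frac{5}{24 - 4}\right)^{2} = \left(- \frac{5}{20}\right)^{2} = \left(\left(-5\right) \frac{1}{20}\right)^{2} = \left(- \frac{1}{4}\right)^{2} = \frac{1}{16}$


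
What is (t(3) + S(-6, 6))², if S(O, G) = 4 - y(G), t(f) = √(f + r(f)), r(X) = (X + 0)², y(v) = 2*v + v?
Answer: 208 - 56*√3 ≈ 111.01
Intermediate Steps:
y(v) = 3*v
r(X) = X²
t(f) = √(f + f²)
S(O, G) = 4 - 3*G
(t(3) + S(-6, 6))² = (√(3*(1 + 3)) + (4 - 3*6))² = (√(3*4) + (4 - 18))² = (√12 - 14)² = (2*√3 - 14)² = (-14 + 2*√3)²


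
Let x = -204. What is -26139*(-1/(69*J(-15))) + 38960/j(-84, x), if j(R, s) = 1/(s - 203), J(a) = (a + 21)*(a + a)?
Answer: -65646829513/4140 ≈ -1.5857e+7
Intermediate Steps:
J(a) = 2*a*(21 + a) (J(a) = (21 + a)*(2*a) = 2*a*(21 + a))
j(R, s) = 1/(-203 + s)
-26139*(-1/(69*J(-15))) + 38960/j(-84, x) = -26139*1/(2070*(21 - 15)) + 38960/(1/(-203 - 204)) = -26139/((2*(-15)*6)*(-69)) + 38960/(1/(-407)) = -26139/((-180*(-69))) + 38960/(-1/407) = -26139/12420 + 38960*(-407) = -26139*1/12420 - 15856720 = -8713/4140 - 15856720 = -65646829513/4140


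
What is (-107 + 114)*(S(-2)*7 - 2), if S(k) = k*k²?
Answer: -406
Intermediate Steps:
S(k) = k³
(-107 + 114)*(S(-2)*7 - 2) = (-107 + 114)*((-2)³*7 - 2) = 7*(-8*7 - 2) = 7*(-56 - 2) = 7*(-58) = -406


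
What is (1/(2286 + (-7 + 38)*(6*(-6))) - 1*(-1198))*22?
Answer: 15418271/585 ≈ 26356.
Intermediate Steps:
(1/(2286 + (-7 + 38)*(6*(-6))) - 1*(-1198))*22 = (1/(2286 + 31*(-36)) + 1198)*22 = (1/(2286 - 1116) + 1198)*22 = (1/1170 + 1198)*22 = (1401661/1170)*22 = 15418271/585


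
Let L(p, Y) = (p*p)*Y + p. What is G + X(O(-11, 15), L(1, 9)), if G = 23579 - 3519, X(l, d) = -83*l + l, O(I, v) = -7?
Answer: 20634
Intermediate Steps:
L(p, Y) = p + Y*p² (L(p, Y) = p²*Y + p = Y*p² + p = p + Y*p²)
X(l, d) = -82*l
G = 20060
G + X(O(-11, 15), L(1, 9)) = 20060 - 82*(-7) = 20060 + 574 = 20634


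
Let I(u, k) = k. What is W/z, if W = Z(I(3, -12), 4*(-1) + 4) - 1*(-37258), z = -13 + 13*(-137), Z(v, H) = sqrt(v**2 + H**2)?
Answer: -18635/897 ≈ -20.775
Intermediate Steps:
Z(v, H) = sqrt(H**2 + v**2)
z = -1794 (z = -13 - 1781 = -1794)
W = 37270 (W = sqrt((4*(-1) + 4)**2 + (-12)**2) - 1*(-37258) = sqrt((-4 + 4)**2 + 144) + 37258 = sqrt(0**2 + 144) + 37258 = sqrt(0 + 144) + 37258 = sqrt(144) + 37258 = 12 + 37258 = 37270)
W/z = 37270/(-1794) = 37270*(-1/1794) = -18635/897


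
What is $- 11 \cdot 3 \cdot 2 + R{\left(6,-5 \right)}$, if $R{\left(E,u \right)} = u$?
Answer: $-71$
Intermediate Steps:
$- 11 \cdot 3 \cdot 2 + R{\left(6,-5 \right)} = - 11 \cdot 3 \cdot 2 - 5 = \left(-11\right) 6 - 5 = -66 - 5 = -71$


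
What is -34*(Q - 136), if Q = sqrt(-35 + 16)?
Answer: 4624 - 34*I*sqrt(19) ≈ 4624.0 - 148.2*I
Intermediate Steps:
Q = I*sqrt(19) (Q = sqrt(-19) = I*sqrt(19) ≈ 4.3589*I)
-34*(Q - 136) = -34*(I*sqrt(19) - 136) = -34*(-136 + I*sqrt(19)) = 4624 - 34*I*sqrt(19)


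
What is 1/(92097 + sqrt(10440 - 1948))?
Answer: 92097/8481848917 - 2*sqrt(2123)/8481848917 ≈ 1.0847e-5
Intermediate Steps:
1/(92097 + sqrt(10440 - 1948)) = 1/(92097 + sqrt(8492)) = 1/(92097 + 2*sqrt(2123))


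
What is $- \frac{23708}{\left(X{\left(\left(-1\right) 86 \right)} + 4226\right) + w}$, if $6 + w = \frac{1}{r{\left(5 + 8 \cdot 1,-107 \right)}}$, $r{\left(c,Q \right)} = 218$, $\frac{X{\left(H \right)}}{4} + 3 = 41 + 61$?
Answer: $- \frac{5168344}{1006289} \approx -5.136$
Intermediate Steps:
$X{\left(H \right)} = 396$ ($X{\left(H \right)} = -12 + 4 \left(41 + 61\right) = -12 + 4 \cdot 102 = -12 + 408 = 396$)
$w = - \frac{1307}{218}$ ($w = -6 + \frac{1}{218} = - \frac{1307}{218} \approx -5.9954$)
$- \frac{23708}{\left(X{\left(\left(-1\right) 86 \right)} + 4226\right) + w} = - \frac{23708}{\left(396 + 4226\right) - \frac{1307}{218}} = - \frac{23708}{4622 - \frac{1307}{218}} = - \frac{23708}{\frac{1006289}{218}} = \left(-23708\right) \frac{218}{1006289} = - \frac{5168344}{1006289}$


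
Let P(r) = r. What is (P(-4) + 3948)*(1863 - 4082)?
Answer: -8751736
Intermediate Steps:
(P(-4) + 3948)*(1863 - 4082) = (-4 + 3948)*(1863 - 4082) = 3944*(-2219) = -8751736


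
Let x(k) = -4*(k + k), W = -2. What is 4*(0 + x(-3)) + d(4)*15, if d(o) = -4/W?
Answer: 126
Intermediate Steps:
d(o) = 2 (d(o) = -4/(-2) = -4*(-1/2) = 2)
x(k) = -8*k
4*(0 + x(-3)) + d(4)*15 = 4*(0 - 8*(-3)) + 2*15 = 4*(0 + 24) + 30 = 4*24 + 30 = 96 + 30 = 126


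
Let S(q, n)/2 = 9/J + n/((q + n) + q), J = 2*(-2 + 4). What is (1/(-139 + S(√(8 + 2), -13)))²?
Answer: 926247028/16105045550445 + 1132352*√10/3221009110089 ≈ 5.8625e-5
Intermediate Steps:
J = 4 (J = 2*2 = 4)
S(q, n) = 9/2 + 2*n/(n + 2*q) (S(q, n) = 2*(9/4 + n/((q + n) + q)) = 2*(9*(¼) + n/((n + q) + q)) = 2*(9/4 + n/(n + 2*q)) = 9/2 + 2*n/(n + 2*q))
(1/(-139 + S(√(8 + 2), -13)))² = (1/(-139 + (13*(-13) + 18*√(8 + 2))/(2*(-13 + 2*√(8 + 2)))))² = (1/(-139 + (-169 + 18*√10)/(2*(-13 + 2*√10))))² = (-139 + (-169 + 18*√10)/(2*(-13 + 2*√10)))⁻²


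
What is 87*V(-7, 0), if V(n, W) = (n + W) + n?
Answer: -1218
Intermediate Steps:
V(n, W) = W + 2*n (V(n, W) = (W + n) + n = W + 2*n)
87*V(-7, 0) = 87*(0 + 2*(-7)) = 87*(0 - 14) = 87*(-14) = -1218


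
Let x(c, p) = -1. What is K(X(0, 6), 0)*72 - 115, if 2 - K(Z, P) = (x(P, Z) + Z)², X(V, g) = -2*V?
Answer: -43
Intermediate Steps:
K(Z, P) = 2 - (-1 + Z)²
K(X(0, 6), 0)*72 - 115 = (2 - (-1 - 2*0)²)*72 - 115 = (2 - (-1 + 0)²)*72 - 115 = (2 - 1*(-1)²)*72 - 115 = (2 - 1*1)*72 - 115 = (2 - 1)*72 - 115 = 1*72 - 115 = 72 - 115 = -43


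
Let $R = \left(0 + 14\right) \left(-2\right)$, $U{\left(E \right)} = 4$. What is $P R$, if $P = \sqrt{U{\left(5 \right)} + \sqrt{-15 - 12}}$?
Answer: $- 28 \sqrt{4 + 3 i \sqrt{3}} \approx -64.331 - 31.663 i$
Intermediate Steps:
$R = -28$ ($R = 14 \left(-2\right) = -28$)
$P = \sqrt{4 + 3 i \sqrt{3}}$ ($P = \sqrt{4 + \sqrt{-15 - 12}} = \sqrt{4 + \sqrt{-27}} = \sqrt{4 + 3 i \sqrt{3}} \approx 2.2975 + 1.1308 i$)
$P R = \sqrt{4 + 3 i \sqrt{3}} \left(-28\right) = - 28 \sqrt{4 + 3 i \sqrt{3}}$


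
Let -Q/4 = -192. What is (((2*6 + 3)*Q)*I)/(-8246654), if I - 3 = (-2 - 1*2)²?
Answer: -109440/4123327 ≈ -0.026542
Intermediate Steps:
Q = 768 (Q = -4*(-192) = 768)
I = 19 (I = 3 + (-2 - 1*2)² = 3 + (-2 - 2)² = 3 + (-4)² = 3 + 16 = 19)
(((2*6 + 3)*Q)*I)/(-8246654) = (((2*6 + 3)*768)*19)/(-8246654) = (((12 + 3)*768)*19)*(-1/8246654) = ((15*768)*19)*(-1/8246654) = (11520*19)*(-1/8246654) = 218880*(-1/8246654) = -109440/4123327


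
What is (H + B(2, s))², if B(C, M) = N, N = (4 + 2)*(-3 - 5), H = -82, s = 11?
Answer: 16900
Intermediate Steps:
N = -48 (N = 6*(-8) = -48)
B(C, M) = -48
(H + B(2, s))² = (-82 - 48)² = (-130)² = 16900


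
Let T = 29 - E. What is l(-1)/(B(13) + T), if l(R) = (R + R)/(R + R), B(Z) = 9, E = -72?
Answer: 1/110 ≈ 0.0090909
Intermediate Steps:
T = 101 (T = 29 - 1*(-72) = 29 + 72 = 101)
l(R) = 1 (l(R) = (2*R)/((2*R)) = (2*R)*(1/(2*R)) = 1)
l(-1)/(B(13) + T) = 1/(9 + 101) = 1/110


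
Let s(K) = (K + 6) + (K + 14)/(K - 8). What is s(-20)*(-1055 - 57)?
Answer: 107308/7 ≈ 15330.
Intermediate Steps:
s(K) = 6 + K + (14 + K)/(-8 + K) (s(K) = (6 + K) + (14 + K)/(-8 + K) = 6 + K + (14 + K)/(-8 + K))
s(-20)*(-1055 - 57) = ((-34 + (-20)**2 - 1*(-20))/(-8 - 20))*(-1055 - 57) = ((-34 + 400 + 20)/(-28))*(-1112) = -1/28*386*(-1112) = -193/14*(-1112) = 107308/7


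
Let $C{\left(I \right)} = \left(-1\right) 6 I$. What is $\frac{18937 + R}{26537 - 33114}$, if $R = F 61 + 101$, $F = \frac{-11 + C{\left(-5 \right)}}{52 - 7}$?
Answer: $- \frac{857869}{295965} \approx -2.8985$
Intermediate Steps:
$C{\left(I \right)} = - 6 I$
$F = \frac{19}{45}$ ($F = \frac{-11 - -30}{52 - 7} = \frac{-11 + 30}{45} = 19 \cdot \frac{1}{45} = \frac{19}{45} \approx 0.42222$)
$R = \frac{5704}{45}$ ($R = \frac{19}{45} \cdot 61 + 101 = \frac{1159}{45} + 101 = \frac{5704}{45} \approx 126.76$)
$\frac{18937 + R}{26537 - 33114} = \frac{18937 + \frac{5704}{45}}{26537 - 33114} = \frac{857869}{45 \left(-6577\right)} = \frac{857869}{45} \left(- \frac{1}{6577}\right) = - \frac{857869}{295965}$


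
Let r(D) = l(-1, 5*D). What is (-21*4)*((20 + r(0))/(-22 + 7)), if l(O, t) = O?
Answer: 532/5 ≈ 106.40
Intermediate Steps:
r(D) = -1
(-21*4)*((20 + r(0))/(-22 + 7)) = (-21*4)*((20 - 1)/(-22 + 7)) = -1596/(-15) = -1596*(-1)/15 = -84*(-19/15) = 532/5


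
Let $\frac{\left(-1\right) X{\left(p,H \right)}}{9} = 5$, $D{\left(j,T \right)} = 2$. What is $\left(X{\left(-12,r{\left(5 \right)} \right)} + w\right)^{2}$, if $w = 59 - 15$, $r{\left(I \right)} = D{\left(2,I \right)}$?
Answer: $1$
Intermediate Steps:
$r{\left(I \right)} = 2$
$w = 44$
$X{\left(p,H \right)} = -45$ ($X{\left(p,H \right)} = \left(-9\right) 5 = -45$)
$\left(X{\left(-12,r{\left(5 \right)} \right)} + w\right)^{2} = \left(-45 + 44\right)^{2} = \left(-1\right)^{2} = 1$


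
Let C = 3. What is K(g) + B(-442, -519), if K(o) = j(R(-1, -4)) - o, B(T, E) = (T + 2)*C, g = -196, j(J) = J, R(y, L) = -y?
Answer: -1123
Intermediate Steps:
B(T, E) = 6 + 3*T (B(T, E) = (T + 2)*3 = (2 + T)*3 = 6 + 3*T)
K(o) = 1 - o (K(o) = -1*(-1) - o = 1 - o)
K(g) + B(-442, -519) = (1 - 1*(-196)) + (6 + 3*(-442)) = (1 + 196) + (6 - 1326) = 197 - 1320 = -1123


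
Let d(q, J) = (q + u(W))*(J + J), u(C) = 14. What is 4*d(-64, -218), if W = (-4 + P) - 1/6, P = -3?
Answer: 87200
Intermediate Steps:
W = -43/6 (W = (-4 - 3) - 1/6 = -7 - 1*⅙ = -7 - ⅙ = -43/6 ≈ -7.1667)
d(q, J) = 2*J*(14 + q) (d(q, J) = (q + 14)*(J + J) = (14 + q)*(2*J) = 2*J*(14 + q))
4*d(-64, -218) = 4*(2*(-218)*(14 - 64)) = 4*(2*(-218)*(-50)) = 4*21800 = 87200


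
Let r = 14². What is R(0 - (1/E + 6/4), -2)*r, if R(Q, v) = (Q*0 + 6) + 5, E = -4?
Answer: 2156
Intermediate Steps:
r = 196
R(Q, v) = 11 (R(Q, v) = (0 + 6) + 5 = 6 + 5 = 11)
R(0 - (1/E + 6/4), -2)*r = 11*196 = 2156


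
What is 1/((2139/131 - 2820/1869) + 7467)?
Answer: 81613/610613728 ≈ 0.00013366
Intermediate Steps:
1/((2139/131 - 2820/1869) + 7467) = 1/((2139*(1/131) - 2820*1/1869) + 7467) = 1/((2139/131 - 940/623) + 7467) = 1/(1209457/81613 + 7467) = 1/(610613728/81613) = 81613/610613728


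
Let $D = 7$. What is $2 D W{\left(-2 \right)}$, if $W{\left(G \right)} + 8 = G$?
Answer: $-140$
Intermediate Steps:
$W{\left(G \right)} = -8 + G$
$2 D W{\left(-2 \right)} = 2 \cdot 7 \left(-8 - 2\right) = 14 \left(-10\right) = -140$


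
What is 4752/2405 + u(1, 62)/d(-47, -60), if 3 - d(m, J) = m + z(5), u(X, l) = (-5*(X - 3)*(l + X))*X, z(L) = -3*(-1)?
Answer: 1738494/113035 ≈ 15.380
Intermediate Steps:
z(L) = 3
u(X, l) = -5*X*(-3 + X)*(X + l) (u(X, l) = (-5*(-3 + X)*(X + l))*X = -5*X*(-3 + X)*(X + l))
d(m, J) = -m (d(m, J) = 3 - (m + 3) = 3 - (3 + m) = 3 + (-3 - m) = -m)
4752/2405 + u(1, 62)/d(-47, -60) = 4752/2405 + (5*1*(-1*1**2 + 3*1 + 3*62 - 1*1*62))/((-1*(-47))) = 4752*(1/2405) + (5*1*(-1*1 + 3 + 186 - 62))/47 = 4752/2405 + (5*1*(-1 + 3 + 186 - 62))*(1/47) = 4752/2405 + (5*1*126)*(1/47) = 4752/2405 + 630*(1/47) = 4752/2405 + 630/47 = 1738494/113035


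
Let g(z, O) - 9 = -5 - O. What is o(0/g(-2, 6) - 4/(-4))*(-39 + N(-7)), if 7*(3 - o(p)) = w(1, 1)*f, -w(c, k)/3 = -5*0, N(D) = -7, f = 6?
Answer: -138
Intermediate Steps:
g(z, O) = 4 - O (g(z, O) = 9 + (-5 - O) = 4 - O)
w(c, k) = 0 (w(c, k) = -(-15)*0 = -3*0 = 0)
o(p) = 3 (o(p) = 3 - 0*6 = 3 - ⅐*0 = 3 + 0 = 3)
o(0/g(-2, 6) - 4/(-4))*(-39 + N(-7)) = 3*(-39 - 7) = 3*(-46) = -138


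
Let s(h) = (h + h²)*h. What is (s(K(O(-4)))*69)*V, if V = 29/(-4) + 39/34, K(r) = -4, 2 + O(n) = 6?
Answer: 343620/17 ≈ 20213.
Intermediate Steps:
O(n) = 4 (O(n) = -2 + 6 = 4)
s(h) = h*(h + h²)
V = -415/68 (V = 29*(-¼) + 39*(1/34) = -29/4 + 39/34 = -415/68 ≈ -6.1029)
(s(K(O(-4)))*69)*V = (((-4)²*(1 - 4))*69)*(-415/68) = ((16*(-3))*69)*(-415/68) = -48*69*(-415/68) = -3312*(-415/68) = 343620/17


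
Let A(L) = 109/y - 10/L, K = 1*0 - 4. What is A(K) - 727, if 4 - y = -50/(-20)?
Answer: -3911/6 ≈ -651.83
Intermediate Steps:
y = 3/2 (y = 4 - (-50)/(-20) = 4 - (-50)*(-1)/20 = 4 - 1*5/2 = 4 - 5/2 = 3/2 ≈ 1.5000)
K = -4 (K = 0 - 4 = -4)
A(L) = 218/3 - 10/L (A(L) = 109/(3/2) - 10/L = 109*(⅔) - 10/L = 218/3 - 10/L)
A(K) - 727 = (218/3 - 10/(-4)) - 727 = (218/3 - 10*(-¼)) - 727 = (218/3 + 5/2) - 727 = 451/6 - 727 = -3911/6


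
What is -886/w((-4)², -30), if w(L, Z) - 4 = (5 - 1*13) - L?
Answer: 443/10 ≈ 44.300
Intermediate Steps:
w(L, Z) = -4 - L (w(L, Z) = 4 + ((5 - 1*13) - L) = 4 + ((5 - 13) - L) = 4 + (-8 - L) = -4 - L)
-886/w((-4)², -30) = -886/(-4 - 1*(-4)²) = -886/(-4 - 1*16) = -886/(-4 - 16) = -886/(-20) = -886*(-1/20) = 443/10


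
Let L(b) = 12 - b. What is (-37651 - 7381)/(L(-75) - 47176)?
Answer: 45032/47089 ≈ 0.95632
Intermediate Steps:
(-37651 - 7381)/(L(-75) - 47176) = (-37651 - 7381)/((12 - 1*(-75)) - 47176) = -45032/((12 + 75) - 47176) = -45032/(87 - 47176) = -45032/(-47089) = -45032*(-1/47089) = 45032/47089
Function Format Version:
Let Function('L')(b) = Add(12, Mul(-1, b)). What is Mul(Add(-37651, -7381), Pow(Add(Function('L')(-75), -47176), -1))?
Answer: Rational(45032, 47089) ≈ 0.95632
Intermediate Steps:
Mul(Add(-37651, -7381), Pow(Add(Function('L')(-75), -47176), -1)) = Mul(Add(-37651, -7381), Pow(Add(Add(12, Mul(-1, -75)), -47176), -1)) = Mul(-45032, Pow(Add(Add(12, 75), -47176), -1)) = Mul(-45032, Pow(Add(87, -47176), -1)) = Mul(-45032, Pow(-47089, -1)) = Mul(-45032, Rational(-1, 47089)) = Rational(45032, 47089)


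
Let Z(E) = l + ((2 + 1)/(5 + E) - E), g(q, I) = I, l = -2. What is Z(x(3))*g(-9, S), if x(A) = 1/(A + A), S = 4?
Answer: -590/93 ≈ -6.3441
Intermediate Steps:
x(A) = 1/(2*A)
Z(E) = -2 - E + 3/(5 + E) (Z(E) = -2 + ((2 + 1)/(5 + E) - E) = -2 + (3/(5 + E) - E) = -2 + (-E + 3/(5 + E)) = -2 - E + 3/(5 + E))
Z(x(3))*g(-9, S) = ((-7 - ((½)/3)² - 7/(2*3))/(5 + (½)/3))*4 = ((-7 - ((½)*(⅓))² - 7/(2*3))/(5 + (½)*(⅓)))*4 = ((-7 - (⅙)² - 7*⅙)/(5 + ⅙))*4 = ((-7 - 1*1/36 - 7/6)/(31/6))*4 = (6*(-7 - 1/36 - 7/6)/31)*4 = ((6/31)*(-295/36))*4 = -295/186*4 = -590/93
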